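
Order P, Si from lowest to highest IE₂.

Si, P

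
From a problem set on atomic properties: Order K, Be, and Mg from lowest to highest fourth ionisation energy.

The fourth ionization energy removes an electron from the +3 ion. For each element: K³⁺ is already 2 electrons into the core; Be³⁺ is already 1 electron into the core; Mg³⁺ is already 1 electron into the core.
All of these are removing an electron from a noble-gas core or deeper; the smaller core (lower principal quantum number) is held far more tightly, and within a period the higher nuclear charge binds the same core more tightly.
Approximate IE_4 values (kJ/mol): K 5877, Be 21007, Mg 10543.
So the fourth ionization energies run K < Mg < Be.

K < Mg < Be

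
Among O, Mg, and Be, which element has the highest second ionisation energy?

Consider each +1 ion: O⁺ still has 5 valence electrons; Mg⁺ still has 1 valence electron; Be⁺ still has 1 valence electron.
All are still removing valence electrons, so compare the +1 ions as you would atoms: IE_2 generally rises across a period (higher Z_eff) and falls down a group (larger shell), subject to the usual subshell exceptions.
Valence configurations: O⁺ [He]2s²2p³, Mg⁺ [Ne]3s¹, Be⁺ [He]2s¹.
Approximate IE_2 values (kJ/mol): O 3388, Mg 1451, Be 1757.
Hence IE_2: Mg < Be < O.

O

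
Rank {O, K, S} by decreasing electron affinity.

EA tends to increase across a period and decrease down a group, though the pattern is less regular than for IE or radius.
Here both period and group differ, so the two effects have to be weighed against each other.
O > K: both effects reinforce here, so O is clearly the higher of the two.
S > O: this pair runs against the simple trend — see the exception note.
Note the exception: S has a higher electron affinity than O, contrary to the simple trend — the compact 2p subshell of O repels the added electron more than S's larger 3p does.
For reference (kJ/mol): O 141, S 200, K 48.
So from highest to lowest: S > O > K.

S > O > K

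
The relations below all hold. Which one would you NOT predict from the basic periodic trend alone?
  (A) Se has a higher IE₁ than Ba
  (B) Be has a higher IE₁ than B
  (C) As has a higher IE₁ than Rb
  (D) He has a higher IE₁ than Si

(B)

The general trend: IE₁ increases across a period and decreases down a group.
(A) Se (period 4, group 16) vs Ba (period 6, group 2): the stated order agrees with the simple trend.
(B) Be (period 2, group 2) vs B (period 2, group 13): the stated order contradicts the simple trend.
(C) As (period 4, group 15) vs Rb (period 5, group 1): the stated order agrees with the simple trend.
(D) He (period 1, group 18) vs Si (period 3, group 14): the stated order agrees with the simple trend.
The exception is (B): removing B's lone 2p electron is easier than breaking Be's filled 2s².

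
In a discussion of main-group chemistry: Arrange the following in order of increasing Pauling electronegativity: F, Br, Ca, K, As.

F is in period 2, group 17; K is in period 4, group 1; Ca is in period 4, group 2; As is in period 4, group 15; Br is in period 4, group 17.
Smaller atoms with higher effective nuclear charge are more electronegative.
Neither a single period nor a single group — weigh both effects.
Ca > K: both are in period 4; the period trend gives Ca the larger value.
As > Ca: both are in period 4; the period trend gives As the larger value.
Br > As: both are in period 4; the period trend gives Br the larger value.
F > Br: F sits above Br in group 17, so the down-group effect alone puts F higher.
For reference (Pauling): F 3.98, K 0.82, Ca 1.00, As 2.18, Br 2.96.
So from lowest to highest: K < Ca < As < Br < F.

K < Ca < As < Br < F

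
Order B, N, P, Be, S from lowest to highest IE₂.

Be < P < S < B < N

The second ionization energy removes an electron from the +1 ion. For each element: B⁺ still has 2 valence electrons; N⁺ still has 4 valence electrons; P⁺ still has 4 valence electrons; Be⁺ still has 1 valence electron; S⁺ still has 5 valence electrons.
All are still removing valence electrons, so compare the +1 ions as you would atoms: IE_2 generally rises across a period (higher Z_eff) and falls down a group (larger shell), subject to the usual subshell exceptions.
Valence configurations: B⁺ [He]2s², N⁺ [He]2s²2p², P⁺ [Ne]3s²3p², Be⁺ [He]2s¹, S⁺ [Ne]3s²3p³.
The numbers (kJ/mol): B 2427, N 2856, P 1907, Be 1757, S 2252.
Overall IE_2 order: Be < P < S < B < N.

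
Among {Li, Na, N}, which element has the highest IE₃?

Li

The third ionization energy removes an electron from the +2 ion. For each element: Li²⁺ is already 1 electron into the core; Na²⁺ is already 1 electron into the core; N²⁺ still has 3 valence electrons.
Pulling an electron out of a noble-gas core costs far more than removing a remaining valence electron, so Na and Li sit at the high end of IE_3.
Approximate IE_3 values (kJ/mol): Li 11815, Na 6910, N 4578.
Overall IE_3 order: N < Na < Li.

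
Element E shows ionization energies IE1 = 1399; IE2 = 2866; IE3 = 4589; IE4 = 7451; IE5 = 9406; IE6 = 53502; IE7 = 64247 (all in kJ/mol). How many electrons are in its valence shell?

Look for the largest jump between consecutive ionization energies: IE6/IE5 ≈ 5.7, far larger than any earlier ratio.
That jump marks the point where a core electron is being removed. So the atom has 5 valence electrons.

5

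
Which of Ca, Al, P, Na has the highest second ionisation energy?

IE_2 is the cost of taking one more electron from the +1 cation: Ca⁺ still has 1 valence electron; Al⁺ still has 2 valence electrons; P⁺ still has 4 valence electrons; Na⁺ is the bare [Ne] core.
Pulling an electron out of a noble-gas core costs far more than removing a remaining valence electron, so Na sits at the high end of IE_2.
Valence configurations: Ca⁺ [Ar]4s¹, Al⁺ [Ne]3s², P⁺ [Ne]3s²3p².
The numbers (kJ/mol): Ca 1145, Al 1817, P 1907, Na 4562.
Hence IE_2: Ca < Al < P < Na.

Na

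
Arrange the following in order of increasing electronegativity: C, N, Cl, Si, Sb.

Smaller atoms with higher effective nuclear charge are more electronegative.
Neither a single period nor a single group — weigh both effects.
Sb > Si: the two effects oppose for this pair; the across-period effect wins (2.05 vs 1.90).
C > Sb: the two effects oppose for this pair; the down-group effect wins (2.55 vs 2.05).
N > C: both are in period 2; the period trend gives N the larger value.
Cl > N: the two effects oppose for this pair; the across-period effect wins (3.16 vs 3.04).
Approximate values (Pauling): C 2.55, N 3.04, Si 1.90, Cl 3.16, Sb 2.05.
So from lowest to highest: Si < Sb < C < N < Cl.

Si, Sb, C, N, Cl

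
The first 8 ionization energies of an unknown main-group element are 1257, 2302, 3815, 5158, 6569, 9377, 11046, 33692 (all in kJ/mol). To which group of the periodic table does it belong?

Group 17

Look for the largest jump between consecutive ionization energies: IE8/IE7 ≈ 3.1, far larger than any earlier ratio.
That jump marks the point where a core electron is being removed. So the atom has 7 valence electrons.
A main-group element with 7 valence electrons is in group 17.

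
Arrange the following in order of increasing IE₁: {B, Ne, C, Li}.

Li < B < C < Ne

Removing the outermost electron gets harder across a period and easier down a group.
All lie in period 2, so first ionization energy increases left to right.
So from lowest to highest: Li < B < C < Ne.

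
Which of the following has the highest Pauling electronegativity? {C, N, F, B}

B is in period 2, group 13; C is in period 2, group 14; N is in period 2, group 15; F is in period 2, group 17.
EN rises left→right (higher Z_eff, smaller atoms) and falls top→bottom (larger, more shielded atoms).
All lie in period 2, so electronegativity increases left to right.
The highest Pauling electronegativity among these belongs to F.

F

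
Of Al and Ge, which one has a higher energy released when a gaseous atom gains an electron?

Ge

Al is in period 3, group 13; Ge is in period 4, group 14.
Electron affinity generally becomes more exothermic across a period toward the halogens and less exothermic down a group.
A diagonal step moves right (one effect) and down (the opposite effect) at once.
Ge > Al: the two effects oppose for this pair; the across-period effect wins (119 vs 42 kJ/mol).
Approximate values (kJ/mol): Al 42, Ge 119.
So Ge has the higher energy released when a gaseous atom gains an electron (Ge > Al).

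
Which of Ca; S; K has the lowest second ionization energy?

IE_2 is the cost of taking one more electron from the +1 cation: Ca⁺ still has 1 valence electron; S⁺ still has 5 valence electrons; K⁺ is the bare [Ar] core.
Breaking into a closed-shell core is much more expensive than removing a leftover valence electron — K has the largest IE_2 here.
Valence configurations: Ca⁺ [Ar]4s¹, S⁺ [Ne]3s²3p³.
Approximate IE_2 values (kJ/mol): Ca 1145, S 2252, K 3052.
Putting it together, IE_2: Ca < S < K.

Ca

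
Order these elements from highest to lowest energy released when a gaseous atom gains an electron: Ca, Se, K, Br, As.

Br > Se > As > K > Ca

Atoms with high Z_eff and room in the valence shell (especially the halogens) have the most exothermic electron affinities.
All lie in period 4; the across-period trend (electron affinity increases left to right) applies, with the exception below.
Note the exception: K has a higher electron affinity than Ca, contrary to the simple trend — adding an electron to Ca (ns²) has to open a new, higher-energy np subshell, which is unfavourable.
For reference (kJ/mol): K 48, Ca 2, As 78, Se 195, Br 325.
So from highest to lowest: Br > Se > As > K > Ca.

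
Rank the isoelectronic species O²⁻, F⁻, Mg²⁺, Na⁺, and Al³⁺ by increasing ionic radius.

All of these have 10 electrons, so size is governed by nuclear charge alone: the more protons, the stronger the pull on the same electron cloud, and the smaller the ion.
Nuclear charges: Al³⁺ (Z=13), Mg²⁺ (Z=12), Na⁺ (Z=11), F⁻ (Z=9), O²⁻ (Z=8).
Smallest to largest: Al³⁺ < Mg²⁺ < Na⁺ < F⁻ < O²⁻.

Al³⁺, Mg²⁺, Na⁺, F⁻, O²⁻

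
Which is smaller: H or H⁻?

Forming H⁻ adds 1 electron to H. More electron–electron repulsion in the same shell, with unchanged nuclear charge, lets the cloud expand.
An anion is larger than its parent atom: H⁻ > H.

H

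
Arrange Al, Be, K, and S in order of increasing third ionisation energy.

Al < S < K < Be

Consider each +2 ion: Al²⁺ still has 1 valence electron; Be²⁺ is the bare [He] core; K²⁺ is already 1 electron into the core; S²⁺ still has 4 valence electrons.
Breaking into a closed-shell core is much more expensive than removing a leftover valence electron — K and Be have the largest IE_3 here.
Valence configurations: Al²⁺ [Ne]3s¹, S²⁺ [Ne]3s²3p².
Tabulated IE_3 (kJ/mol): Al 2745, Be 14849, K 4420, S 3357.
Overall IE_3 order: Al < S < K < Be.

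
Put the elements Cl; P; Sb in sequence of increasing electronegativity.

P is in period 3, group 15; Cl is in period 3, group 17; Sb is in period 5, group 15.
Electronegativity increases across a period and decreases down a group, tracking effective nuclear charge and atomic size.
Here both period and group differ, so the two effects have to be weighed against each other.
P > Sb: they share group 15; the group trend gives P the larger value.
Cl > P: Cl lies to the right of P in period 3, so the across-period effect alone puts Cl higher.
Approximate values (Pauling): P 2.19, Cl 3.16, Sb 2.05.
So from lowest to highest: Sb < P < Cl.

Sb < P < Cl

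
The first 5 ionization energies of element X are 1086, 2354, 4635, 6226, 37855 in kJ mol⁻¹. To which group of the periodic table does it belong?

Look for the largest jump between consecutive ionization energies: IE5/IE4 ≈ 6.1, far larger than any earlier ratio.
That jump marks the point where a core electron is being removed. So the atom has 4 valence electrons.
A main-group element with 4 valence electrons is in group 14.

Group 14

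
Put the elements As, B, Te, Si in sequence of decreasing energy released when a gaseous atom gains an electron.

Te, Si, As, B

B is in period 2, group 13; Si is in period 3, group 14; As is in period 4, group 15; Te is in period 5, group 16.
Electron affinity generally becomes more exothermic across a period toward the halogens and less exothermic down a group.
A diagonal step moves right (one effect) and down (the opposite effect) at once.
As > B: the two effects oppose for this pair; the across-period effect wins (78 vs 27 kJ/mol).
Si > As: the two effects oppose for this pair; the down-group effect wins (134 vs 78 kJ/mol).
Te > Si: the two effects oppose for this pair; the across-period effect wins (190 vs 134 kJ/mol).
Tabulated electron affinity (kJ/mol): B 27, Si 134, As 78, Te 190.
So from highest to lowest: Te > Si > As > B.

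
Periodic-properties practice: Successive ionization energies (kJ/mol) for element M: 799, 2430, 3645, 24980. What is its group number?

Group 13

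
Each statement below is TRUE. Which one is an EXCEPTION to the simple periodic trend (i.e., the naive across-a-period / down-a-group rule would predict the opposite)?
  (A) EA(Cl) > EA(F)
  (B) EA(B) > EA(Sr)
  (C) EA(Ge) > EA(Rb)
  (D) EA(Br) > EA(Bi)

(A)

The general trend: electron affinity increases across a period and decreases down a group.
(A) Cl (period 3, group 17) vs F (period 2, group 17): the stated order contradicts the simple trend.
(B) B (period 2, group 13) vs Sr (period 5, group 2): the stated order agrees with the simple trend.
(C) Ge (period 4, group 14) vs Rb (period 5, group 1): the stated order agrees with the simple trend.
(D) Br (period 4, group 17) vs Bi (period 6, group 15): the stated order agrees with the simple trend.
The exception is (A): F's small 2p subshell makes the incoming electron feel strong e⁻–e⁻ repulsion, so Cl actually releases more energy on gaining an electron.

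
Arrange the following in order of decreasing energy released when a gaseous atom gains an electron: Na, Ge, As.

Na is in period 3, group 1; Ge is in period 4, group 14; As is in period 4, group 15.
Atoms with high Z_eff and room in the valence shell (especially the halogens) have the most exothermic electron affinities.
Neither a single period nor a single group — weigh both effects.
As > Na: the two effects oppose for this pair; the across-period effect wins (78 vs 53 kJ/mol).
Ge > As: this pair runs against the simple trend — see the exception note.
Note the exception: Ge has a higher electron affinity than As, contrary to the simple trend — adding an electron to As's half-filled 4p³ is unfavourable, so Ge (4p²) has the more exothermic EA.
For reference (kJ/mol): Na 53, Ge 119, As 78.
So from highest to lowest: Ge > As > Na.

Ge > As > Na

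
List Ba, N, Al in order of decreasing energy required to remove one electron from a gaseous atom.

N > Al > Ba

N is in period 2, group 15; Al is in period 3, group 13; Ba is in period 6, group 2.
Removing the outermost electron gets harder across a period and easier down a group.
Here both period and group differ, so the two effects have to be weighed against each other.
Al > Ba: both effects reinforce here, so Al is clearly the higher of the two.
N > Al: both effects reinforce here, so N is clearly the higher of the two.
For reference (kJ/mol): N 1402, Al 578, Ba 503.
So from highest to lowest: N > Al > Ba.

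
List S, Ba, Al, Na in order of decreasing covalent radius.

Atomic radius shrinks across a period as nuclear charge pulls the same shell inward, and grows down a group as new shells are added.
Neither a single period nor a single group — weigh both effects.
Al > S: Al lies to the left of S in period 3, so the across-period effect alone puts Al larger.
Na > Al: Na lies to the left of Al in period 3, so the across-period effect alone puts Na larger.
Ba > Na: period and group pull opposite ways; the down-group shift dominates (196 vs 155 pm).
Approximate values (pm): Na 155, Al 126, S 103, Ba 196.
So from largest to smallest: Ba > Na > Al > S.

Ba > Na > Al > S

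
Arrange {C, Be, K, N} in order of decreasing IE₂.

Consider each +1 ion: C⁺ still has 3 valence electrons; Be⁺ still has 1 valence electron; K⁺ is the bare [Ar] core; N⁺ still has 4 valence electrons.
Pulling an electron out of a noble-gas core costs far more than removing a remaining valence electron, so K sits at the high end of IE_2.
Valence configurations: C⁺ [He]2s²2p¹, Be⁺ [He]2s¹, N⁺ [He]2s²2p².
Approximate IE_2 values (kJ/mol): C 2353, Be 1757, K 3052, N 2856.
Putting it together, IE_2: Be < C < N < K.

K, N, C, Be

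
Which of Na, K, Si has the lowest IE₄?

Si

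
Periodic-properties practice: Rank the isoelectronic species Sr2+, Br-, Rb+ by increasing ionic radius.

Sr2+ < Rb+ < Br-

All of these have 36 electrons, so size is governed by nuclear charge alone: the more protons, the stronger the pull on the same electron cloud, and the smaller the ion.
Nuclear charges: Sr2+ (Z=38), Rb+ (Z=37), Br- (Z=35).
Smallest to largest: Sr2+ < Rb+ < Br-.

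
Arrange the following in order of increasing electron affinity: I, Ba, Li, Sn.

Ba, Li, Sn, I

Li is in period 2, group 1; Sn is in period 5, group 14; I is in period 5, group 17; Ba is in period 6, group 2.
Atoms with high Z_eff and room in the valence shell (especially the halogens) have the most exothermic electron affinities.
Neither a single period nor a single group — weigh both effects.
Li > Ba: period and group pull opposite ways; the down-group shift dominates (60 vs 14 kJ/mol).
Sn > Li: period and group pull opposite ways; the across-period shift dominates (107 vs 60 kJ/mol).
I > Sn: both are in period 5; the period trend gives I the larger value.
For reference (kJ/mol): Li 60, Sn 107, I 295, Ba 14.
So from lowest to highest: Ba < Li < Sn < I.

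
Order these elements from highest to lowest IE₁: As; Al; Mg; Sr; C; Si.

C is in period 2, group 14; Mg is in period 3, group 2; Al is in period 3, group 13; Si is in period 3, group 14; As is in period 4, group 15; Sr is in period 5, group 2.
Removing the outermost electron gets harder across a period and easier down a group.
Here both period and group differ, so the two effects have to be weighed against each other.
Al > Sr: both effects reinforce here, so Al is clearly the higher of the two.
Mg > Al: this pair runs against the simple trend — see the exception note.
Si > Mg: both are in period 3; the period trend gives Si the larger value.
As > Si: period and group pull opposite ways; the across-period shift dominates (947 vs 786 kJ/mol).
C > As: period and group pull opposite ways; the down-group shift dominates (1086 vs 947 kJ/mol).
Note the exception: Mg has a higher first ionization energy than Al, contrary to the simple trend — Al's single 3p electron is easier to remove than one from Mg's filled 3s².
For reference (kJ/mol): C 1086, Mg 738, Al 578, Si 786, As 947, Sr 550.
So from highest to lowest: C > As > Si > Mg > Al > Sr.

C, As, Si, Mg, Al, Sr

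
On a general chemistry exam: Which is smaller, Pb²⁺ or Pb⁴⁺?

Both ions have Z = 82 protons, but Pb⁴⁺ has lost more electrons, so its remaining electrons feel a larger effective nuclear charge per electron and are pulled in more tightly.
Higher positive charge → smaller ion, so Pb²⁺ > Pb⁴⁺.

Pb⁴⁺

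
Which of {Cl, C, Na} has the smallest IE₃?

Cl

The third ionization energy removes an electron from the +2 ion. For each element: Cl²⁺ still has 5 valence electrons; C²⁺ still has 2 valence electrons; Na²⁺ is already 1 electron into the core.
Core electrons are held far more tightly than valence electrons, so Na tops the IE_3 order.
Valence configurations: Cl²⁺ [Ne]3s²3p³, C²⁺ [He]2s².
Approximate IE_3 values (kJ/mol): Cl 3822, C 4620, Na 6910.
Putting it together, IE_3: Cl < C < Na.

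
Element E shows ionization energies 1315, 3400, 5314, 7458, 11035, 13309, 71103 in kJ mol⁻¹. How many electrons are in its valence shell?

6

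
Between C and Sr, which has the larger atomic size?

Across a period the added protons contract the valence shell; down a group each new principal shell makes the atom larger.
Here both period and group differ, so the two effects have to be weighed against each other.
Sr > C: both effects reinforce here, so Sr is clearly the larger of the two.
Tabulated atomic radius (pm): C 75, Sr 185.
So Sr has the larger atomic size (Sr > C).

Sr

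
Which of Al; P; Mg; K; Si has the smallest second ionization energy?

Mg

After 1 electron has been removed, what remains? Al⁺ still has 2 valence electrons; P⁺ still has 4 valence electrons; Mg⁺ still has 1 valence electron; K⁺ is the bare [Ar] core; Si⁺ still has 3 valence electrons.
Core electrons are held far more tightly than valence electrons, so K tops the IE_2 order.
Valence configurations: Al⁺ [Ne]3s², P⁺ [Ne]3s²3p², Mg⁺ [Ne]3s¹, Si⁺ [Ne]3s²3p¹.
Si⁺ loses a lone 3p electron whereas Al⁺ must break into a filled 3s² pair, so IE_2(Al) > IE_2(Si) even though Si has the higher nuclear charge.
Tabulated IE_2 (kJ/mol): Al 1817, P 1907, Mg 1451, K 3052, Si 1577.
Hence IE_2: Mg < Si < Al < P < K.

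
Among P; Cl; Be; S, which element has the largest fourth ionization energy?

Be

The fourth ionization energy removes an electron from the +3 ion. For each element: P³⁺ still has 2 valence electrons; Cl³⁺ still has 4 valence electrons; Be³⁺ is already 1 electron into the core; S³⁺ still has 3 valence electrons.
Pulling an electron out of a noble-gas core costs far more than removing a remaining valence electron, so Be sits at the high end of IE_4.
Valence configurations: P³⁺ [Ne]3s², Cl³⁺ [Ne]3s²3p², S³⁺ [Ne]3s²3p¹.
S³⁺ loses a lone 3p electron whereas P³⁺ must break into a filled 3s² pair, so IE_4(P) > IE_4(S) even though S has the higher nuclear charge.
Approximate IE_4 values (kJ/mol): P 4964, Cl 5159, Be 21007, S 4556.
Overall IE_4 order: S < P < Cl < Be.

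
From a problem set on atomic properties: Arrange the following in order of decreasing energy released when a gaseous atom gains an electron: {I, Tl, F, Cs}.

F, I, Cs, Tl

F is in period 2, group 17; I is in period 5, group 17; Cs is in period 6, group 1; Tl is in period 6, group 13.
Electron affinity generally becomes more exothermic across a period toward the halogens and less exothermic down a group.
These span different periods and groups, so the two trends combine.
Cs > Tl: this pair runs against the simple trend — see the exception note.
I > Cs: relative to Cs, both the across-period and down-group shifts push I's electron affinity up.
F > I: F sits above I in group 17, so the down-group effect alone puts F higher.
Note the exception: Cs has a higher electron affinity than Tl, contrary to the simple trend — Tl's ns²np¹ configuration gives only a small electron affinity — the sparsely filled np subshell binds an added electron weakly.
Approximate values (kJ/mol): F 328, I 295, Cs 46, Tl 19.
So from highest to lowest: F > I > Cs > Tl.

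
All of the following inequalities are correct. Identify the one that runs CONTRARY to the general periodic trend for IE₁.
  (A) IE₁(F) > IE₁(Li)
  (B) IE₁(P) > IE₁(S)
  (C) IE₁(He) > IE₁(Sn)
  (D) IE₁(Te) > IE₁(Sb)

(B)

The general trend: IE₁ increases across a period and decreases down a group.
(A) F (period 2, group 17) vs Li (period 2, group 1): the stated order agrees with the simple trend.
(B) P (period 3, group 15) vs S (period 3, group 16): the stated order contradicts the simple trend.
(C) He (period 1, group 18) vs Sn (period 5, group 14): the stated order agrees with the simple trend.
(D) Te (period 5, group 16) vs Sb (period 5, group 15): the stated order agrees with the simple trend.
The exception is (B): S (3p⁴) ionizes more easily than half-filled P (3p³) because the paired 3p electron in S is pushed out by e⁻–e⁻ repulsion.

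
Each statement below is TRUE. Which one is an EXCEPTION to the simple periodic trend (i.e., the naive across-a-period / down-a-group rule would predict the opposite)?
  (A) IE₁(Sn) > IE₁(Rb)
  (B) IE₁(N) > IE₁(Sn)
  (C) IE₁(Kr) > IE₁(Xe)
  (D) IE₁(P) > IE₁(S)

(D)

The general trend: first ionisation energy increases across a period and decreases down a group.
(A) Sn (period 5, group 14) vs Rb (period 5, group 1): the stated order agrees with the simple trend.
(B) N (period 2, group 15) vs Sn (period 5, group 14): the stated order agrees with the simple trend.
(C) Kr (period 4, group 18) vs Xe (period 5, group 18): the stated order agrees with the simple trend.
(D) P (period 3, group 15) vs S (period 3, group 16): the stated order contradicts the simple trend.
The exception is (D): S (3p⁴) ionizes more easily than half-filled P (3p³) because the paired 3p electron in S is pushed out by e⁻–e⁻ repulsion.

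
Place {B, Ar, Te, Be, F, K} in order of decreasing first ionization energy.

F, Ar, Be, Te, B, K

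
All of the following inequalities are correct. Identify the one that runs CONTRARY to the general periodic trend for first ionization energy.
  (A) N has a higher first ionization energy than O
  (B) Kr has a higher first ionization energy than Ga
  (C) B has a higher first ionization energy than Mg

The general trend: first ionization energy increases across a period and decreases down a group.
(A) N (period 2, group 15) vs O (period 2, group 16): the stated order contradicts the simple trend.
(B) Kr (period 4, group 18) vs Ga (period 4, group 13): the stated order agrees with the simple trend.
(C) B (period 2, group 13) vs Mg (period 3, group 2): the stated order agrees with the simple trend.
The exception is (A): pairing an electron in O's 2p⁴ costs repulsion energy, so O ionizes more easily than half-filled N (2p³).

(A)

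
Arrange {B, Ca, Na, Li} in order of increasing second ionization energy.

Ca, B, Na, Li

Consider each +1 ion: B⁺ still has 2 valence electrons; Ca⁺ still has 1 valence electron; Na⁺ is the bare [Ne] core; Li⁺ is the bare [He] core.
Core electrons are held far more tightly than valence electrons, so Na and Li top the IE_2 order.
Valence configurations: B⁺ [He]2s², Ca⁺ [Ar]4s¹.
Approximate IE_2 values (kJ/mol): B 2427, Ca 1145, Na 4562, Li 7298.
Overall IE_2 order: Ca < B < Na < Li.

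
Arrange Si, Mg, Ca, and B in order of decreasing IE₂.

Consider each +1 ion: Si⁺ still has 3 valence electrons; Mg⁺ still has 1 valence electron; Ca⁺ still has 1 valence electron; B⁺ still has 2 valence electrons.
All are still removing valence electrons, so compare the +1 ions as you would atoms: IE_2 generally rises across a period (higher Z_eff) and falls down a group (larger shell), subject to the usual subshell exceptions.
Valence configurations: Si⁺ [Ne]3s²3p¹, Mg⁺ [Ne]3s¹, Ca⁺ [Ar]4s¹, B⁺ [He]2s².
Tabulated IE_2 (kJ/mol): Si 1577, Mg 1451, Ca 1145, B 2427.
Putting it together, IE_2: Ca < Mg < Si < B.

B > Si > Mg > Ca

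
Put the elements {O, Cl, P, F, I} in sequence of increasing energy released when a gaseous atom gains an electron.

O is in period 2, group 16; F is in period 2, group 17; P is in period 3, group 15; Cl is in period 3, group 17; I is in period 5, group 17.
Electron affinity generally becomes more exothermic across a period toward the halogens and less exothermic down a group.
Here both period and group differ, so the two effects have to be weighed against each other.
O > P: both effects reinforce here, so O is clearly the higher of the two.
I > O: the two effects oppose for this pair; the across-period effect wins (295 vs 141 kJ/mol).
F > I: they share group 17; the group trend gives F the larger value.
Cl > F: this pair runs against the simple trend — see the exception note.
Note the exception: Cl has a higher electron affinity than F, contrary to the simple trend — F's small 2p subshell makes the incoming electron feel strong e⁻–e⁻ repulsion, so Cl actually releases more energy on gaining an electron.
For reference (kJ/mol): O 141, F 328, P 72, Cl 349, I 295.
So from lowest to highest: P < O < I < F < Cl.

P, O, I, F, Cl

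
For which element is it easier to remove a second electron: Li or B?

IE_2 is the cost of taking one more electron from the +1 cation: Li⁺ is the bare [He] core; B⁺ still has 2 valence electrons.
Core electrons are held far more tightly than valence electrons, so Li tops the IE_2 order.
Tabulated IE_2 (kJ/mol): Li 7298, B 2427.
Hence IE_2: B < Li.

B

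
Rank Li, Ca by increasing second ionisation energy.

IE_2 is the cost of taking one more electron from the +1 cation: Li⁺ is the bare [He] core; Ca⁺ still has 1 valence electron.
Pulling an electron out of a noble-gas core costs far more than removing a remaining valence electron, so Li sits at the high end of IE_2.
Approximate IE_2 values (kJ/mol): Li 7298, Ca 1145.
So the second ionization energies run Ca < Li.

Ca < Li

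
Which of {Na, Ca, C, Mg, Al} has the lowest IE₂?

The second ionization energy removes an electron from the +1 ion. For each element: Na⁺ is the bare [Ne] core; Ca⁺ still has 1 valence electron; C⁺ still has 3 valence electrons; Mg⁺ still has 1 valence electron; Al⁺ still has 2 valence electrons.
Pulling an electron out of a noble-gas core costs far more than removing a remaining valence electron, so Na sits at the high end of IE_2.
Valence configurations: Ca⁺ [Ar]4s¹, C⁺ [He]2s²2p¹, Mg⁺ [Ne]3s¹, Al⁺ [Ne]3s².
The numbers (kJ/mol): Na 4562, Ca 1145, C 2353, Mg 1451, Al 1817.
Hence IE_2: Ca < Mg < Al < C < Na.

Ca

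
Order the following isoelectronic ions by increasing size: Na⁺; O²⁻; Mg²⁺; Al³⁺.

All of these have 10 electrons, so size is governed by nuclear charge alone: the more protons, the stronger the pull on the same electron cloud, and the smaller the ion.
Nuclear charges: Al³⁺ (Z=13), Mg²⁺ (Z=12), Na⁺ (Z=11), O²⁻ (Z=8).
Smallest to largest: Al³⁺ < Mg²⁺ < Na⁺ < O²⁻.

Al³⁺ < Mg²⁺ < Na⁺ < O²⁻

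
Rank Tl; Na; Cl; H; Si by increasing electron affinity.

H is in period 1, group 1; Na is in period 3, group 1; Si is in period 3, group 14; Cl is in period 3, group 17; Tl is in period 6, group 13.
Electron affinity generally becomes more exothermic across a period toward the halogens and less exothermic down a group.
Neither a single period nor a single group — weigh both effects.
Na > Tl: the two effects oppose for this pair; the down-group effect wins (53 vs 19 kJ/mol).
H > Na: H sits above Na in group 1, so the down-group effect alone puts H higher.
Si > H: period and group pull opposite ways; the across-period shift dominates (134 vs 73 kJ/mol).
Cl > Si: Cl lies to the right of Si in period 3, so the across-period effect alone puts Cl higher.
Tabulated electron affinity (kJ/mol): H 73, Na 53, Si 134, Cl 349, Tl 19.
So from lowest to highest: Tl < Na < H < Si < Cl.

Tl < Na < H < Si < Cl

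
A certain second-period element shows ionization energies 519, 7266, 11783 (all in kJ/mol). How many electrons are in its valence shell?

1

Look for the largest jump between consecutive ionization energies: IE2/IE1 ≈ 14.0, far larger than any earlier ratio.
That jump marks the point where a core electron is being removed. So the atom has 1 valence electron.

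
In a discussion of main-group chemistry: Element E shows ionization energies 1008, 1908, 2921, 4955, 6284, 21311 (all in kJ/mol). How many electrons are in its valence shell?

5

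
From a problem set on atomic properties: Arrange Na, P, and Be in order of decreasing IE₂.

IE_2 is the cost of taking one more electron from the +1 cation: Na⁺ is the bare [Ne] core; P⁺ still has 4 valence electrons; Be⁺ still has 1 valence electron.
Breaking into a closed-shell core is much more expensive than removing a leftover valence electron — Na has the largest IE_2 here.
Valence configurations: P⁺ [Ne]3s²3p², Be⁺ [He]2s¹.
Approximate IE_2 values (kJ/mol): Na 4562, P 1907, Be 1757.
Putting it together, IE_2: Be < P < Na.

Na > P > Be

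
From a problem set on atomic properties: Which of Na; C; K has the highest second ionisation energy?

Na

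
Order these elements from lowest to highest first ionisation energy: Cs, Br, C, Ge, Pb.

Cs, Pb, Ge, C, Br

Removing the outermost electron gets harder across a period and easier down a group.
Here both period and group differ, so the two effects have to be weighed against each other.
Pb > Cs: Pb lies to the right of Cs in period 6, so the across-period effect alone puts Pb higher.
Ge > Pb: Ge sits above Pb in group 14, so the down-group effect alone puts Ge higher.
C > Ge: they share group 14; the group trend gives C the larger value.
Br > C: the two effects oppose for this pair; the across-period effect wins (1140 vs 1086 kJ/mol).
Approximate values (kJ/mol): C 1086, Ge 762, Br 1140, Cs 376, Pb 716.
So from lowest to highest: Cs < Pb < Ge < C < Br.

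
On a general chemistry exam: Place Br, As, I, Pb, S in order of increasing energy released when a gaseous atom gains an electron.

S is in period 3, group 16; As is in period 4, group 15; Br is in period 4, group 17; I is in period 5, group 17; Pb is in period 6, group 14.
Atoms with high Z_eff and room in the valence shell (especially the halogens) have the most exothermic electron affinities.
These span different periods and groups, so the two trends combine.
As > Pb: both effects reinforce here, so As is clearly the higher of the two.
S > As: both effects reinforce here, so S is clearly the higher of the two.
I > S: the two effects oppose for this pair; the across-period effect wins (295 vs 200 kJ/mol).
Br > I: they share group 17; the group trend gives Br the larger value.
Tabulated electron affinity (kJ/mol): S 200, As 78, Br 325, I 295, Pb 35.
So from lowest to highest: Pb < As < S < I < Br.

Pb, As, S, I, Br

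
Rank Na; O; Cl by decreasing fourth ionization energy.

Na, O, Cl

After 3 electrons have been removed, what remains? Na³⁺ is already 2 electrons into the core; O³⁺ still has 3 valence electrons; Cl³⁺ still has 4 valence electrons.
Breaking into a closed-shell core is much more expensive than removing a leftover valence electron — Na has the largest IE_4 here.
Valence configurations: O³⁺ [He]2s²2p¹, Cl³⁺ [Ne]3s²3p².
Tabulated IE_4 (kJ/mol): Na 9543, O 7469, Cl 5159.
Hence IE_4: Cl < O < Na.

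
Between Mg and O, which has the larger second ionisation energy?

O

After 1 electron has been removed, what remains? Mg⁺ still has 1 valence electron; O⁺ still has 5 valence electrons.
All are still removing valence electrons, so compare the +1 ions as you would atoms: IE_2 generally rises across a period (higher Z_eff) and falls down a group (larger shell), subject to the usual subshell exceptions.
Valence configurations: Mg⁺ [Ne]3s¹, O⁺ [He]2s²2p³.
The numbers (kJ/mol): Mg 1451, O 3388.
So the second ionization energies run Mg < O.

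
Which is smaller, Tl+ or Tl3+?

Tl3+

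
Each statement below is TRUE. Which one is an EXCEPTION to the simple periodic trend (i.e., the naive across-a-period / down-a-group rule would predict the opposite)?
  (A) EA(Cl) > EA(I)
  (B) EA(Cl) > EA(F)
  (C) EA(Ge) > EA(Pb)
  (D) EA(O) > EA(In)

The general trend: electron affinity increases across a period and decreases down a group.
(A) Cl (period 3, group 17) vs I (period 5, group 17): the stated order agrees with the simple trend.
(B) Cl (period 3, group 17) vs F (period 2, group 17): the stated order contradicts the simple trend.
(C) Ge (period 4, group 14) vs Pb (period 6, group 14): the stated order agrees with the simple trend.
(D) O (period 2, group 16) vs In (period 5, group 13): the stated order agrees with the simple trend.
The exception is (B): F's small 2p subshell makes the incoming electron feel strong e⁻–e⁻ repulsion, so Cl actually releases more energy on gaining an electron.

(B)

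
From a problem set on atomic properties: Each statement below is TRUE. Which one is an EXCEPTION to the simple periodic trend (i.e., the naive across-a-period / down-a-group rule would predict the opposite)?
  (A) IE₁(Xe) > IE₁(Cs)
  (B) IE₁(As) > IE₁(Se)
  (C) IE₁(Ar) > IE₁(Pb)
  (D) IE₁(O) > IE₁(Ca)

(B)

The general trend: first ionization energy increases across a period and decreases down a group.
(A) Xe (period 5, group 18) vs Cs (period 6, group 1): the stated order agrees with the simple trend.
(B) As (period 4, group 15) vs Se (period 4, group 16): the stated order contradicts the simple trend.
(C) Ar (period 3, group 18) vs Pb (period 6, group 14): the stated order agrees with the simple trend.
(D) O (period 2, group 16) vs Ca (period 4, group 2): the stated order agrees with the simple trend.
The exception is (B): Se (4p⁴) ionizes more easily than half-filled As (4p³).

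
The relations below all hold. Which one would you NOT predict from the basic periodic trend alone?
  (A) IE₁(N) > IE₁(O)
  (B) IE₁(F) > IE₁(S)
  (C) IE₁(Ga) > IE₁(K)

The general trend: first ionization energy increases across a period and decreases down a group.
(A) N (period 2, group 15) vs O (period 2, group 16): the stated order contradicts the simple trend.
(B) F (period 2, group 17) vs S (period 3, group 16): the stated order agrees with the simple trend.
(C) Ga (period 4, group 13) vs K (period 4, group 1): the stated order agrees with the simple trend.
The exception is (A): pairing an electron in O's 2p⁴ costs repulsion energy, so O ionizes more easily than half-filled N (2p³).

(A)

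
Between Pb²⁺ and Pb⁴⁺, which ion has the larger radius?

Pb²⁺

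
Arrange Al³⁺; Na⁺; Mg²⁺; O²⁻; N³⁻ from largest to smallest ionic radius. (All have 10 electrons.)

N³⁻ > O²⁻ > Na⁺ > Mg²⁺ > Al³⁺

All of these have 10 electrons, so size is governed by nuclear charge alone: the more protons, the stronger the pull on the same electron cloud, and the smaller the ion.
Nuclear charges: Al³⁺ (Z=13), Mg²⁺ (Z=12), Na⁺ (Z=11), O²⁻ (Z=8), N³⁻ (Z=7).
Largest to smallest: N³⁻ > O²⁻ > Na⁺ > Mg²⁺ > Al³⁺.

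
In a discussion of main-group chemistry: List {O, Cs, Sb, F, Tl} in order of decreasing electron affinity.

F > O > Sb > Cs > Tl

O is in period 2, group 16; F is in period 2, group 17; Sb is in period 5, group 15; Cs is in period 6, group 1; Tl is in period 6, group 13.
Adding an electron releases more energy for atoms nearer the top right (short of the noble gases).
Neither a single period nor a single group — weigh both effects.
Cs > Tl: this pair runs against the simple trend — see the exception note.
Sb > Cs: relative to Cs, both the across-period and down-group shifts push Sb's electron affinity up.
O > Sb: relative to Sb, both the across-period and down-group shifts push O's electron affinity up.
F > O: both are in period 2; the period trend gives F the larger value.
Note the exception: Cs has a higher electron affinity than Tl, contrary to the simple trend — Tl's ns²np¹ configuration gives only a small electron affinity — the sparsely filled np subshell binds an added electron weakly.
Approximate values (kJ/mol): O 141, F 328, Sb 103, Cs 46, Tl 19.
So from highest to lowest: F > O > Sb > Cs > Tl.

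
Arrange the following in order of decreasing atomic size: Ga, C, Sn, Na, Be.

Across a period the added protons contract the valence shell; down a group each new principal shell makes the atom larger.
Here both period and group differ, so the two effects have to be weighed against each other.
Be > C: both are in period 2; the period trend gives Be the larger value.
Ga > Be: the two effects oppose for this pair; the down-group effect wins (124 vs 102 pm).
Sn > Ga: period and group pull opposite ways; the down-group shift dominates (140 vs 124 pm).
Na > Sn: the two effects oppose for this pair; the across-period effect wins (155 vs 140 pm).
Approximate values (pm): Be 102, C 75, Na 155, Ga 124, Sn 140.
So from largest to smallest: Na > Sn > Ga > Be > C.

Na > Sn > Ga > Be > C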